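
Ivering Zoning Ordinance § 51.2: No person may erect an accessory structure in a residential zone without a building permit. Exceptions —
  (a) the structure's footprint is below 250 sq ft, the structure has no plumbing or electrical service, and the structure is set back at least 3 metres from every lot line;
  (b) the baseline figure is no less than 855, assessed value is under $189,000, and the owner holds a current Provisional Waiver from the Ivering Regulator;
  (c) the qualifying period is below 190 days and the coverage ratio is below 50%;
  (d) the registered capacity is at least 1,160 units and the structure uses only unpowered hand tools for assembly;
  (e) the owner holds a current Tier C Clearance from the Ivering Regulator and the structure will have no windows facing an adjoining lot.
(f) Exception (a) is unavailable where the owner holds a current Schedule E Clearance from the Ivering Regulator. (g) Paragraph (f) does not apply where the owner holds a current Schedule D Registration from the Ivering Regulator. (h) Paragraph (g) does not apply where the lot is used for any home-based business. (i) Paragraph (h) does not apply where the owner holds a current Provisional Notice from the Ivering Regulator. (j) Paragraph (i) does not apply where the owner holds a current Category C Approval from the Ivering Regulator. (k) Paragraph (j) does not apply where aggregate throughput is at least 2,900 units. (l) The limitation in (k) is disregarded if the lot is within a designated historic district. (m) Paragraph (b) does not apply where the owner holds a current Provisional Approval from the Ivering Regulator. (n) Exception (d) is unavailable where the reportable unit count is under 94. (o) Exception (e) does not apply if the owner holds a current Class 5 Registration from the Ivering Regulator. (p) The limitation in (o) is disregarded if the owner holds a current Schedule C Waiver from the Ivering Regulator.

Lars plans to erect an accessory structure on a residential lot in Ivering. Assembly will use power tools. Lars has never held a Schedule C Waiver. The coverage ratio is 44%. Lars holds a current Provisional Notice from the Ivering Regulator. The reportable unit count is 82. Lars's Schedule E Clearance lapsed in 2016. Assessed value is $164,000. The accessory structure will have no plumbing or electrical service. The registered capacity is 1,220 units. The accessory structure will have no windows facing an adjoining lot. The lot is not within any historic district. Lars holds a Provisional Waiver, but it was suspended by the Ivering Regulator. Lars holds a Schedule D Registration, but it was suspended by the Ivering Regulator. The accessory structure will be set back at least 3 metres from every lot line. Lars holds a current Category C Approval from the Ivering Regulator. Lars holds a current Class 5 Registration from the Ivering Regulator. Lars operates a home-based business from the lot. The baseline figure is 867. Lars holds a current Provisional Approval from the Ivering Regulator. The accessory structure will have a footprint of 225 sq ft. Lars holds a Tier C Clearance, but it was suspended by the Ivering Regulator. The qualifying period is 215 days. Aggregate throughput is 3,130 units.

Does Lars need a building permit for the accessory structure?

No — exception (a) applies; Lars does not need a building permit.

All of (a)'s requirements are met (the structure's footprint is 225 sq ft, below the 250 sq ft limit; there is no plumbing or electrical service; the setback is at least 3 m on every side). Considering the limiting provisions: (f), which would limit (a), is not engaged: no current Schedule E Clearance is held. (a) remains available.
Exception (b) fails — the Provisional Waiver is not current.
Exception (c) requires that the qualifying period is below 190 days; but the qualifying period is 215 days, not below 190 days, so (c) is unavailable.
Exception (d) requires that the structure uses only unpowered hand tools for assembly; but assembly uses power tools, so (d) is unavailable.
Exception (e) fails — the Tier C Clearance is not current.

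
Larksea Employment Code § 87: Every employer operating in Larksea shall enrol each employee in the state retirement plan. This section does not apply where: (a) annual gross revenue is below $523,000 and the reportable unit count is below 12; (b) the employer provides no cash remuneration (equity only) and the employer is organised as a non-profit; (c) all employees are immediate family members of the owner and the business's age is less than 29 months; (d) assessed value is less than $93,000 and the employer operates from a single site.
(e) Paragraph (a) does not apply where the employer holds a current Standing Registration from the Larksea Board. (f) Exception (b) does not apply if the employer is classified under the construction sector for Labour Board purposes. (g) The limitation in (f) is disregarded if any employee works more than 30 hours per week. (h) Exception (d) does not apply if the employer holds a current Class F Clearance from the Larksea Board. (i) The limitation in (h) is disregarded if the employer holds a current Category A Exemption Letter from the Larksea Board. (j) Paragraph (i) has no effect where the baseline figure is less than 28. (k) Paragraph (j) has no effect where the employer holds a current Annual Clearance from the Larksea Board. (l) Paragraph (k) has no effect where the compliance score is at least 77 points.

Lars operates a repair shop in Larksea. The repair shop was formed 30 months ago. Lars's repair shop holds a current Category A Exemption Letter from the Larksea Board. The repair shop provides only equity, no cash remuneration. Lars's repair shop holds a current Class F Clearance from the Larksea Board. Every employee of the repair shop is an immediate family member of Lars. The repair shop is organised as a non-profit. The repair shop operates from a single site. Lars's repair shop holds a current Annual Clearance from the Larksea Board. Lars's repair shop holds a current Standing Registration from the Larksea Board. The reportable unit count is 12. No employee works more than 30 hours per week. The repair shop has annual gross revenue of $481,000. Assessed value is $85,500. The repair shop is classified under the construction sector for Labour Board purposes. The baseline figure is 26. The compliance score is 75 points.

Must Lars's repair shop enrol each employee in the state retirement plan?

No — exception (d) applies; Lars's repair shop is not required to enrol each employee in the state retirement plan.

Exception (a) fails — the reportable unit count is 12, not below 12.
All of (b)'s requirements are met (remuneration is equity-only; the employer is a non-profit). But: (f) operates against (b): the repair shop is classified under the construction sector. (g), which would lift (f), is inapplicable — no employee exceeds 30 hours/week. So (b) is unavailable.
Exception (c) does not apply: the business's age is 30 months, not less than 29 months.
Exception (d)'s conditions are all satisfied: assessed value is $85,500, less than the $93,000 limit; the employer operates from a single site. Under paragraphs (h)–(l): (h) would limit (d) — a current Class F Clearance is held — but (i) sets (h) aside: (i) operates against (h): a current Category A Exemption Letter is held. (j) would limit (i) — the baseline figure is 26, less than the 28 limit — but (k) sets (j) aside: (k) operates against (j): a current Annual Clearance is held. (l) is inapplicable (the compliance score is 75 points, short of 77 points), so (k) stands. (d) remains available.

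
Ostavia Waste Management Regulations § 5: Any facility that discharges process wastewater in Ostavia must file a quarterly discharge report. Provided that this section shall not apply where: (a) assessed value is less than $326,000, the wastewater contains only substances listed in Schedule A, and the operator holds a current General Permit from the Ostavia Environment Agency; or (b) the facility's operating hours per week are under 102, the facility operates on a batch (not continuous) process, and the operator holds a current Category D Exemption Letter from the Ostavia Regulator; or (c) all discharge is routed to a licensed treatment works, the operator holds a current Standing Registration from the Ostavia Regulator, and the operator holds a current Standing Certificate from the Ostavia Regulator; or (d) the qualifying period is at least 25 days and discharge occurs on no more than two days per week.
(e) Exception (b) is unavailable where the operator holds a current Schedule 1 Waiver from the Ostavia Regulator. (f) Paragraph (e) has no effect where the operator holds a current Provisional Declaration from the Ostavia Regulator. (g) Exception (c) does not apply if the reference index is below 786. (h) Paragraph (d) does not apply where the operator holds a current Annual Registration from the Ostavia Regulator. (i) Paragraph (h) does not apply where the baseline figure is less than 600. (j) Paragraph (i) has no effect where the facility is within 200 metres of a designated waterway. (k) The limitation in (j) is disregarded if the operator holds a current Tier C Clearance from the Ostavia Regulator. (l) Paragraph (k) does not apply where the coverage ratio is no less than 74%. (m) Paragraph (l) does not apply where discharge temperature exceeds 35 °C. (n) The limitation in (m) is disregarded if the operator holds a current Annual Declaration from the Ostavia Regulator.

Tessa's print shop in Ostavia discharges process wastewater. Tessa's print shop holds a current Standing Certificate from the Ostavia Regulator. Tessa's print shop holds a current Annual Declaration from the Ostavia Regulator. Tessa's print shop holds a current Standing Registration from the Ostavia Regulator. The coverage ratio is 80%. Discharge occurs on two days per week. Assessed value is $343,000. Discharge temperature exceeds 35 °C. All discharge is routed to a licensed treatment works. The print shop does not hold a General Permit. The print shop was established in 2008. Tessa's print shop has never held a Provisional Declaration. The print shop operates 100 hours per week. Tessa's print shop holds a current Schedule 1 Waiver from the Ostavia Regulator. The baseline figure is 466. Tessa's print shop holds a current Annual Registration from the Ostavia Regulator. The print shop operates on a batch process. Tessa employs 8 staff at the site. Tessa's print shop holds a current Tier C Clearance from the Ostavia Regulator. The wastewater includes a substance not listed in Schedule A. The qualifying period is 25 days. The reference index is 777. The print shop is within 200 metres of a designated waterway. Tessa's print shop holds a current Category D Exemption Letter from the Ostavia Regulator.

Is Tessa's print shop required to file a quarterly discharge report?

Yes — Tessa's print shop must file a quarterly discharge report.

Exception (a) does not apply: assessed value is $343,000, not less than $326,000.
Exception (b): the facility's operating hours per week are 100, under the 102 limit; the facility operates on a batch process; a current Category D Exemption Letter is held — every condition holds. Turning to paragraphs (e)–(f): (e) operates against (b): a current Schedule 1 Waiver is held. (f) is not engaged (there is no Provisional Declaration in force), so (e) stands. So (b) is unavailable.
Exception (c): discharge is routed to a licensed treatment works; a current Standing Registration is held; a current Standing Certificate is held — every condition holds. However, paragraph (g) must be considered: (g) is engaged — the reference index is 777, below the 786 limit. So (c) is unavailable.
Exception (d) is satisfied on its face — the qualifying period is 25 days, meeting the 25 days threshold; discharge occurs on no more than two days per week. However, paragraphs (h)–(n) must be considered: (h) operates against (d): a current Annual Registration is held. (i) would limit (h) — the baseline figure is 466, less than the 600 limit — but (j) sets (i) aside: (j) applies — the print shop is within 200 m of a designated waterway. (k) would limit (j) — a current Tier C Clearance is held — but (l) sets (k) aside: (l) applies — the coverage ratio is 80%, meeting the 74% threshold. (m) is triggered (discharge temperature exceeds 35 °C), but is displaced by (n): (n) operates against (m): a current Annual Declaration is held. So (d) is unavailable.
No exception applies. The general rule governs.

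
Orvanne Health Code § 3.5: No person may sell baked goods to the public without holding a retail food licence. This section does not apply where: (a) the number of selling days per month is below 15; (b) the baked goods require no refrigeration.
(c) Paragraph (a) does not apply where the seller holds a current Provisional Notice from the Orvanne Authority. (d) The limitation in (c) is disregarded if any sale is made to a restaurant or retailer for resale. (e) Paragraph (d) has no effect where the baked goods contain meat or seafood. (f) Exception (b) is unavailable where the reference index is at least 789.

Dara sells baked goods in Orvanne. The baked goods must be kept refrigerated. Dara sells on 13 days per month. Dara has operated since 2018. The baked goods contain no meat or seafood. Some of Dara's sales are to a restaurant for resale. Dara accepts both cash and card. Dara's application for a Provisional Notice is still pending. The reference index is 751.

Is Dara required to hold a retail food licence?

Exception (a) is satisfied on its face — the number of selling days per month is 13, below the 15 limit. Under paragraphs (c)–(e): (c), which would limit (a), is not triggered: the Provisional Notice is not current. (a) remains available.
Exception (b) fails — the baked goods require refrigeration.

No — exception (a) applies; Dara is not required to hold a retail food licence.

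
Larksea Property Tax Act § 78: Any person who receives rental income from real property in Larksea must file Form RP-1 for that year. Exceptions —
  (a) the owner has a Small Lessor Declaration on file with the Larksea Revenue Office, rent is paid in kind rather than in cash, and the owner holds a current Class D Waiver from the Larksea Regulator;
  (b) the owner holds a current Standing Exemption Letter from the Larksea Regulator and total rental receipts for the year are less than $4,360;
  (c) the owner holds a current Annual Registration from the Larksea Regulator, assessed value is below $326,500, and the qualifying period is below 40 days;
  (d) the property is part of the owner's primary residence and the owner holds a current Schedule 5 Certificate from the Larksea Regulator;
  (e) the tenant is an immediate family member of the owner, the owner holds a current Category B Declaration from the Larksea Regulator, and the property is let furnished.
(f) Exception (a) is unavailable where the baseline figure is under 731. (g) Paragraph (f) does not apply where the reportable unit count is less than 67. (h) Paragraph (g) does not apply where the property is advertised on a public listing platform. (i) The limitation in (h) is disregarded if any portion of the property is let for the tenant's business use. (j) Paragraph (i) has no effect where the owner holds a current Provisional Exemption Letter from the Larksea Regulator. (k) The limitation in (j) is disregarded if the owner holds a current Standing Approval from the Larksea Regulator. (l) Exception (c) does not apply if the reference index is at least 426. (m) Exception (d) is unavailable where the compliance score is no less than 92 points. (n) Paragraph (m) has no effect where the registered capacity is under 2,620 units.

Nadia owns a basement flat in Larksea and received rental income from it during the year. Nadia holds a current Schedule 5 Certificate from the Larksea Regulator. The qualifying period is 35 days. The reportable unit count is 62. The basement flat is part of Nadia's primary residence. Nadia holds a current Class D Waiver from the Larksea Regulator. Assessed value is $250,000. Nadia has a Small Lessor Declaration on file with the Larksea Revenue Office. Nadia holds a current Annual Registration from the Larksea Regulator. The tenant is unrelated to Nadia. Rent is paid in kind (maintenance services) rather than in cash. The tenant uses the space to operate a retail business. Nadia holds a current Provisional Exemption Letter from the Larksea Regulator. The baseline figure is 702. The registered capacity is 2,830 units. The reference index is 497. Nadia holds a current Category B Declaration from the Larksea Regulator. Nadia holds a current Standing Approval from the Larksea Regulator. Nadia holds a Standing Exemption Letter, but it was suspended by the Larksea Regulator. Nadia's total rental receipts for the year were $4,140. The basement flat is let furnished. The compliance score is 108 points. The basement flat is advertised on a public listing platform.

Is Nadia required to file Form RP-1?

Exception (a) is satisfied on its face — a Small Lessor Declaration is on file; rent is paid in kind; a current Class D Waiver is held. Under paragraphs (f)–(k): (f) would limit (a) — the baseline figure is 702, under the 731 limit — but (g) sets (f) aside: (g) operates against (f): the reportable unit count is 62, less than the 67 limit. (h) would limit (g) — the property is publicly advertised — but (i) sets (h) aside: (i) is engaged — the space is let for business use. (j) would limit (i) — a current Provisional Exemption Letter is held — but (k) sets (j) aside: (k) is engaged — a current Standing Approval is held. So (a) applies.
Exception (b) does not apply: the Standing Exemption Letter is not current.
Exception (c): a current Annual Registration is held; assessed value is $250,000, below the $326,500 limit; the qualifying period is 35 days, below the 40 days limit — every condition holds. Turning to paragraph (l): (l) operates against (c): the reference index is 497, meeting the 426 threshold. (c) is therefore removed.
Exception (d) is satisfied on its face — the basement flat is part of the primary residence; a current Schedule 5 Certificate is held. Turning to paragraphs (m)–(n): (m) operates — the compliance score is 108 points, meeting the 92 points threshold. (n) is not engaged (the registered capacity is 2,830 units, not under 2,620 units), so (m) stands. Exception (d) does not apply.
Exception (e) fails — the tenant is unrelated to the owner.

No — exception (a) applies; Nadia is not required to file Form RP-1.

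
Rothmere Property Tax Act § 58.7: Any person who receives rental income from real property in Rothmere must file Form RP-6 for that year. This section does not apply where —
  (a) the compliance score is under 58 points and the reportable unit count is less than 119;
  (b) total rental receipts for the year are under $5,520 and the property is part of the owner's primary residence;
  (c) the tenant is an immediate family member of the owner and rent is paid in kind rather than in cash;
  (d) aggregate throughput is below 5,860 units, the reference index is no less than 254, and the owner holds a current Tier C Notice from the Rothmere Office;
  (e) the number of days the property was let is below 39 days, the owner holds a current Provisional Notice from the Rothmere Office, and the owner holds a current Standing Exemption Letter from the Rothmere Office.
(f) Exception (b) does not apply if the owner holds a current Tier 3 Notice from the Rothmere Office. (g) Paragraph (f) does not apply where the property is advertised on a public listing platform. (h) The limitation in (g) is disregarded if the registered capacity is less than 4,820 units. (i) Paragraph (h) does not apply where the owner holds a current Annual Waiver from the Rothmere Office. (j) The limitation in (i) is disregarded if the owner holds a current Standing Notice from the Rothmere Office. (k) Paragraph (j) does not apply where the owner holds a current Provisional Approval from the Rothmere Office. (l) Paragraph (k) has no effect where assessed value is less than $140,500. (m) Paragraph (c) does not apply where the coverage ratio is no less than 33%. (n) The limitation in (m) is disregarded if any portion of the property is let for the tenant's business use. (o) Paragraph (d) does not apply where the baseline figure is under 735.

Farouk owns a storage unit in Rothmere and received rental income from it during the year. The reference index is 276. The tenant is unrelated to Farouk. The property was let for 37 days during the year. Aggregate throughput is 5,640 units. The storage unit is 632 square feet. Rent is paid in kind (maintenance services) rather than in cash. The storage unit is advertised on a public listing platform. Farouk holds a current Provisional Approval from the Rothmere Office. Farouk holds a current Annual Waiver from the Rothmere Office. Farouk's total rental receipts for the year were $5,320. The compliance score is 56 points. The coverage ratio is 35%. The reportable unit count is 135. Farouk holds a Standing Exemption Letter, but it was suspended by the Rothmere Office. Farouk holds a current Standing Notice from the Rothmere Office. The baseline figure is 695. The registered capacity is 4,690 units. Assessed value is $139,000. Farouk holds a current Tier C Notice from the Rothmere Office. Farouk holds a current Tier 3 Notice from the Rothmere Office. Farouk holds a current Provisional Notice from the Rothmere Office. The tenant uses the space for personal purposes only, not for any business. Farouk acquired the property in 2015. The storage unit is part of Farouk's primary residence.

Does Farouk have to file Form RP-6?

Exception (a) requires that the reportable unit count is less than 119; but the reportable unit count is 135, not less than 119, so (a) is unavailable.
Exception (b): total rental receipts for the year are $5,320, under the $5,520 limit; the storage unit is part of the primary residence — every condition holds. But: (f) operates against (b): a current Tier 3 Notice is held. (g) would limit (f) — the property is publicly advertised — but (h) sets (g) aside: (h) applies — the registered capacity is 4,690 units, less than the 4,820 units limit. (i) would limit (h) — a current Annual Waiver is held — but (j) sets (i) aside: (j) applies — a current Standing Notice is held. (k) applies (a current Provisional Approval is held), but is overridden by (l): (l) operates against (k): assessed value is $139,000, less than the $140,500 limit. Exception (b) does not apply.
Exception (c) fails — the tenant is unrelated to the owner.
Exception (d): aggregate throughput is 5,640 units, below the 5,860 units limit; the reference index is 276, meeting the 254 threshold; a current Tier C Notice is held — every condition holds. But applying paragraph (o): (o) operates — the baseline figure is 695, under the 735 limit. (d) is therefore removed.
Exception (e) requires that the owner holds a current Standing Exemption Letter from the Rothmere Office; but there is no Standing Exemption Letter in force, so (e) is unavailable.
None of the exceptions is available; § 58.7 applies in full.

Yes — Farouk must file Form RP-6.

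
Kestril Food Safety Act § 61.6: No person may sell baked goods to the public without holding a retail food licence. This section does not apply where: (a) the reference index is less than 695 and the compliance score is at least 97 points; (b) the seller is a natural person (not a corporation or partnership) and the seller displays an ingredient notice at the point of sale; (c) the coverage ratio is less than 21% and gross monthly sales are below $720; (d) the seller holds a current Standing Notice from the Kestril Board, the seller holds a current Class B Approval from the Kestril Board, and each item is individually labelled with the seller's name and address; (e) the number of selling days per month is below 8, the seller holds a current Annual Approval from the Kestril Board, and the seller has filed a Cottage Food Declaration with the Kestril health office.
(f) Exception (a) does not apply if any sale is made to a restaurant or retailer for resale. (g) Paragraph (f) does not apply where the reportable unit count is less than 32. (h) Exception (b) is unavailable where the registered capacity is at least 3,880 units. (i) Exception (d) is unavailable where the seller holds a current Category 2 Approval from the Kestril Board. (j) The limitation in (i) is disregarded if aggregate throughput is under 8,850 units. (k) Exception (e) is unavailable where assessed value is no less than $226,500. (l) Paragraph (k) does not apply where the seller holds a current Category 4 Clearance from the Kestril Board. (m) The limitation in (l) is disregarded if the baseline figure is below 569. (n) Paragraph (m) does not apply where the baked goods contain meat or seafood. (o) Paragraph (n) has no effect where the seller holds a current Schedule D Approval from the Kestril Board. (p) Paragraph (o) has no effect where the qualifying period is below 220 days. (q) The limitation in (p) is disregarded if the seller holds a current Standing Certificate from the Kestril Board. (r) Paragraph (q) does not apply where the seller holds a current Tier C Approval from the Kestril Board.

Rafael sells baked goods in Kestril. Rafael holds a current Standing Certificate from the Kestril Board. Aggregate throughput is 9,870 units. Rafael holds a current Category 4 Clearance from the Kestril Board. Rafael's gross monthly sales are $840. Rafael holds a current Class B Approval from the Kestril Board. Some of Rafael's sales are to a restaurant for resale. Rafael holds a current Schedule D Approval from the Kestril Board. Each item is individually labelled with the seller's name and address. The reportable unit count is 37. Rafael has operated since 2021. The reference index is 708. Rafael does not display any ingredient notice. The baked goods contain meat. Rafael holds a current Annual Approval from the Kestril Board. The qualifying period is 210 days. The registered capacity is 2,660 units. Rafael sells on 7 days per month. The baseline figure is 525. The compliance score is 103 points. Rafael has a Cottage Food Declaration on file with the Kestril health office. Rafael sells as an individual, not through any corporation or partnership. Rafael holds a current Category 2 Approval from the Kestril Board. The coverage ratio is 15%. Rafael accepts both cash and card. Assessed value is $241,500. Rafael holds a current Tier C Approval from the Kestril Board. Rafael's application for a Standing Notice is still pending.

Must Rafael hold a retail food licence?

Exception (a) fails — the reference index is 708, not less than 695.
Exception (b) requires that the seller displays an ingredient notice at the point of sale; but no ingredient notice is displayed, so (b) is unavailable.
Exception (c) requires that gross monthly sales are below $720; but gross monthly sales are $840, not below $720, so (c) is unavailable.
Exception (d) does not apply: there is no Standing Notice in force.
Exception (e): the number of selling days per month is 7, below the 8 limit; a current Annual Approval is held; a Cottage Food Declaration is on file — every condition holds. Under paragraphs (k)–(r): (k) would limit (e) — assessed value is $241,500, meeting the $226,500 threshold — but (l) sets (k) aside: (l) operates against (k): a current Category 4 Clearance is held. (m) is engaged (the baseline figure is 525, below the 569 limit), but is itself disapplied by (n): (n) is engaged — the baked goods contain meat. (o) would limit (n) — a current Schedule D Approval is held — but (p) sets (o) aside: (p) operates against (o): the qualifying period is 210 days, below the 220 days limit. (q) would limit (p) — a current Standing Certificate is held — but (r) sets (q) aside: (r) applies — a current Tier C Approval is held. So (e) applies.

No — exception (e) applies; Rafael is not required to hold a retail food licence.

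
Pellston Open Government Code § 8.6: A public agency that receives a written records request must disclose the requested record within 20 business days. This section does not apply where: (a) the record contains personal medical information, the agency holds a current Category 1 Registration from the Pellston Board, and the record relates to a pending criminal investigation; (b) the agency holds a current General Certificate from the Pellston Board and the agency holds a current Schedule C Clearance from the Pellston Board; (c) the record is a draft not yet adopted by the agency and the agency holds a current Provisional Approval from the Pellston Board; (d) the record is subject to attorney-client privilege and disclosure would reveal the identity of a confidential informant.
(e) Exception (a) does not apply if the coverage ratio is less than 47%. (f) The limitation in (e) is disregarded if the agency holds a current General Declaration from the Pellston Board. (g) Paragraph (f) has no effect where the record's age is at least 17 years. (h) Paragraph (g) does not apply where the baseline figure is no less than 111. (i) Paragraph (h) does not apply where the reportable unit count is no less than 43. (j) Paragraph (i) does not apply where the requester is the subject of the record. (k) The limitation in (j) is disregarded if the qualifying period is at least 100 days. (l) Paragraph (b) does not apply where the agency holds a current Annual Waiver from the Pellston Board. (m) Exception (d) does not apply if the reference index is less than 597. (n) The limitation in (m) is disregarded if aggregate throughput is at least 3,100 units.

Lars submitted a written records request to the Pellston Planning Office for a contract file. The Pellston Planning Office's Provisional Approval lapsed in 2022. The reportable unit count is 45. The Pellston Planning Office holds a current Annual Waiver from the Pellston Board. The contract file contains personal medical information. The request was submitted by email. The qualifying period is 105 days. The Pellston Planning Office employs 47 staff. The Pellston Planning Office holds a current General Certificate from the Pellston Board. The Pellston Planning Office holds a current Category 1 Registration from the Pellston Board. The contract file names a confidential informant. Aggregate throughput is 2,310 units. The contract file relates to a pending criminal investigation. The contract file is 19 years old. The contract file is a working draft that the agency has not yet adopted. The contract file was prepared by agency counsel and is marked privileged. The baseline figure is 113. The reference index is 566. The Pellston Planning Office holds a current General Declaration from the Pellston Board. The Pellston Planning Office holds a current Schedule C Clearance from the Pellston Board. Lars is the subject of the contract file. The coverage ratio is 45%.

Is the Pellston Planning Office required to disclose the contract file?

All of (a)'s requirements are met (the contract file contains personal medical information; a current Category 1 Registration is held; the contract file relates to a pending investigation). Turning to paragraphs (e)–(k): (e) is engaged — the coverage ratio is 45%, less than the 47% limit. (f) is engaged (a current General Declaration is held), but is set aside by (g): (g) is engaged — the record's age is 19 years, meeting the 17 years threshold. (h) would limit (g) — the baseline figure is 113, meeting the 111 threshold — but (i) sets (h) aside: (i) operates against (h): the reportable unit count is 45, meeting the 43 threshold. (j) would limit (i) — Lars is the subject of the contract file — but (k) sets (j) aside: (k) is engaged — the qualifying period is 105 days, meeting the 100 days threshold. (a) is therefore removed.
Exception (b)'s conditions are all satisfied: a current General Certificate is held; a current Schedule C Clearance is held. Turning to paragraph (l): (l) operates against (b): a current Annual Waiver is held. (b) is therefore removed.
Exception (c) fails — no current Provisional Approval is held.
All of (d)'s requirements are met (the contract file is privileged; the contract file names a confidential informant). But: (m) operates against (d): the reference index is 566, less than the 597 limit. (n), which would lift (m), is inapplicable — aggregate throughput is 2,310 units, short of 3,100 units. (d) is therefore removed.
Every exception is unavailable, so the rule governs.

Yes — the Pellston Planning Office must disclose the contract file.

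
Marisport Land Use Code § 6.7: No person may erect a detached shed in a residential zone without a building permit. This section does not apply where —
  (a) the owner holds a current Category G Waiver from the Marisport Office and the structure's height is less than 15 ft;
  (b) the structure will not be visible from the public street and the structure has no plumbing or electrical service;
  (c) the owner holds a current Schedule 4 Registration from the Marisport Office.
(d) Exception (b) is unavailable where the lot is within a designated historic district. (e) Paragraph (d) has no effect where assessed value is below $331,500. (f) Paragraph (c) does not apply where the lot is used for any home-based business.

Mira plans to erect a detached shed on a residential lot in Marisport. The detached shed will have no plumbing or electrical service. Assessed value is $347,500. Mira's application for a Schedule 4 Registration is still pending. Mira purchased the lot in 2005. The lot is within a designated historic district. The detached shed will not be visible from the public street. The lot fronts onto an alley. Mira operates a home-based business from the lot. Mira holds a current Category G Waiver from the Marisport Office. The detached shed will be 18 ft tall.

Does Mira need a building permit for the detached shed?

Yes — Mira must obtain a building permit.

Exception (a) does not apply: the structure's height is 18 ft, not less than 15 ft.
Exception (b)'s conditions are all satisfied: the structure will not be visible from the street; there is no plumbing or electrical service. Turning to paragraphs (d)–(e): (d) operates against (b): the lot is in a historic district. (e) is not engaged (assessed value is $347,500, not below $331,500), so (d) stands. So (b) is unavailable.
Exception (c) does not apply: the Schedule 4 Registration is not current.
None of the exceptions is available; § 6.7 applies in full.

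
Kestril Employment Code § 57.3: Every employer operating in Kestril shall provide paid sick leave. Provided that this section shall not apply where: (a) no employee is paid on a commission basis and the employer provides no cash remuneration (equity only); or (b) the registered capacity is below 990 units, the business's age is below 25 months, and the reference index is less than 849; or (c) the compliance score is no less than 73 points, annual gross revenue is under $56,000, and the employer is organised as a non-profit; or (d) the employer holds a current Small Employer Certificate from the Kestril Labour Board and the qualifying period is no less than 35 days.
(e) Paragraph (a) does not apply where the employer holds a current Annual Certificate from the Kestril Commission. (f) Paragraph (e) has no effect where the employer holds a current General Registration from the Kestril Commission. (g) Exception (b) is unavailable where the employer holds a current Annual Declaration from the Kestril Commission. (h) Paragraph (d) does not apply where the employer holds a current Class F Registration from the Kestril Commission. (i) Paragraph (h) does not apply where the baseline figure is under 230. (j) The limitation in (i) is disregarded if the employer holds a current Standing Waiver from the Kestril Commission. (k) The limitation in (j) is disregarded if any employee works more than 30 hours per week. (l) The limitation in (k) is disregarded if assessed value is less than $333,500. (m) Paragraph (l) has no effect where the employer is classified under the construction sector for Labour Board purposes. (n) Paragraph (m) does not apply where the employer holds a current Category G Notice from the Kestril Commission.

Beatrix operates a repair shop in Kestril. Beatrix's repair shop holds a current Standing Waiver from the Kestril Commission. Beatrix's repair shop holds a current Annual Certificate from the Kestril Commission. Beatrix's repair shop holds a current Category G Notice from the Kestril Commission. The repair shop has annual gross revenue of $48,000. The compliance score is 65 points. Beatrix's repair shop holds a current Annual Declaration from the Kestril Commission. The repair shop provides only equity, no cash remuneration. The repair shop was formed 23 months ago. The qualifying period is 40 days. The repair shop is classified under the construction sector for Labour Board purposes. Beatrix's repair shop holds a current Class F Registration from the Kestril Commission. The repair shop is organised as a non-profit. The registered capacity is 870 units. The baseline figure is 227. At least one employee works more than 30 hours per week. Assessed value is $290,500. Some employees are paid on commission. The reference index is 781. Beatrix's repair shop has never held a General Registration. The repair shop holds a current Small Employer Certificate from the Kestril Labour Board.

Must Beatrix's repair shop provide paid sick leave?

Exception (a) requires that no employee is paid on a commission basis; but some employees are paid on commission, so (a) is unavailable.
Exception (b) is satisfied on its face — the registered capacity is 870 units, below the 990 units limit; the business's age is 23 months, below the 25 months limit; the reference index is 781, less than the 849 limit. Turning to paragraph (g): (g) operates against (b): a current Annual Declaration is held. (b) is therefore removed.
Exception (c) fails — the compliance score is 65 points, short of 73 points.
Exception (d) is satisfied on its face — a current Small Employer Certificate is held; the qualifying period is 40 days, meeting the 35 days threshold. But applying paragraphs (h)–(n): (h) operates against (d): a current Class F Registration is held. (i) would limit (h) — the baseline figure is 227, under the 230 limit — but (j) sets (i) aside: (j) is triggered — a current Standing Waiver is held. (k) is engaged (at least one employee exceeds 30 hours/week), but is overridden by (l): (l) operates against (k): assessed value is $290,500, less than the $333,500 limit. (m) would limit (l) — the repair shop is classified under the construction sector — but (n) sets (m) aside: (n) applies — a current Category G Notice is held. Exception (d) does not apply.
None of the exceptions is available; § 57.3 applies in full.

Yes — Beatrix's repair shop must provide paid sick leave.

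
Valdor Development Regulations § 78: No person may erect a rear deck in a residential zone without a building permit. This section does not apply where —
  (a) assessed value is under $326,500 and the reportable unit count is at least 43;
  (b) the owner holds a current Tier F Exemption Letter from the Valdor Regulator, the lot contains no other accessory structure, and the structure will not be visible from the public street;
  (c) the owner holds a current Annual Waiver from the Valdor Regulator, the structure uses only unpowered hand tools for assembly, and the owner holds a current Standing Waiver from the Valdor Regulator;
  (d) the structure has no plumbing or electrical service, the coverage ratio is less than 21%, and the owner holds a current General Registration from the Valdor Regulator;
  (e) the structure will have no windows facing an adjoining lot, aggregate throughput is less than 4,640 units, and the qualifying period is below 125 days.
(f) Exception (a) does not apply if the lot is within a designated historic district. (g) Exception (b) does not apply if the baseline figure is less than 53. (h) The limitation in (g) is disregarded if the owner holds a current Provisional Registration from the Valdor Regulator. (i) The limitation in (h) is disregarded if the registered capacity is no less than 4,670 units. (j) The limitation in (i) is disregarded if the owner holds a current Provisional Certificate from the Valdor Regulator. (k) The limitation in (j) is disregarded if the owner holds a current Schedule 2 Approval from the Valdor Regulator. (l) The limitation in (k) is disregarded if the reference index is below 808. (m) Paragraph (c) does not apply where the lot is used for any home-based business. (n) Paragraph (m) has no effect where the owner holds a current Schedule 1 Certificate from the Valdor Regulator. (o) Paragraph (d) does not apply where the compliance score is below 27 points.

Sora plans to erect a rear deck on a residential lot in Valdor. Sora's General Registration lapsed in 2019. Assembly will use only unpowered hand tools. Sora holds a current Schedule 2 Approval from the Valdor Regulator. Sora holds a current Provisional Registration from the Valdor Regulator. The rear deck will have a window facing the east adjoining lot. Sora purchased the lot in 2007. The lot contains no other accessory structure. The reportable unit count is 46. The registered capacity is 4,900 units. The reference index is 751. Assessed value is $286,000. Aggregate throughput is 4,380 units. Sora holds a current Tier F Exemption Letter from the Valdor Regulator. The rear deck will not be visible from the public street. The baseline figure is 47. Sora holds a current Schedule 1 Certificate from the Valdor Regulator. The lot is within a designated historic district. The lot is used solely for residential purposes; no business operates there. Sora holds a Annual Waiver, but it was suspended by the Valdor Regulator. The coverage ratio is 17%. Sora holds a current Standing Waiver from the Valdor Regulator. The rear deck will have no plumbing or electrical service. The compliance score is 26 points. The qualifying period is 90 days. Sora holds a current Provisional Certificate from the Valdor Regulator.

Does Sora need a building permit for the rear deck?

No — exception (b) applies; Sora does not need a building permit.

Exception (a) is satisfied on its face — assessed value is $286,000, under the $326,500 limit; the reportable unit count is 46, meeting the 43 threshold. However, paragraph (f) must be considered: (f) operates — the lot is in a historic district. Exception (a) does not apply.
Exception (b): a current Tier F Exemption Letter is held; the lot has no other accessory structure; the structure will not be visible from the street — every condition holds. Under paragraphs (g)–(l): (g) would limit (b) — the baseline figure is 47, less than the 53 limit — but (h) sets (g) aside: (h) is triggered — a current Provisional Registration is held. (i) operates (the registered capacity is 4,900 units, meeting the 4,670 units threshold), but is set aside by (j): (j) is triggered — a current Provisional Certificate is held. (k) would limit (j) — a current Schedule 2 Approval is held — but (l) sets (k) aside: (l) operates against (k): the reference index is 751, below the 808 limit. Exception (b) stands.
Exception (c) fails — there is no Annual Waiver in force.
Exception (d) does not apply: there is no General Registration in force.
Exception (e) does not apply: a window faces an adjoining lot.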